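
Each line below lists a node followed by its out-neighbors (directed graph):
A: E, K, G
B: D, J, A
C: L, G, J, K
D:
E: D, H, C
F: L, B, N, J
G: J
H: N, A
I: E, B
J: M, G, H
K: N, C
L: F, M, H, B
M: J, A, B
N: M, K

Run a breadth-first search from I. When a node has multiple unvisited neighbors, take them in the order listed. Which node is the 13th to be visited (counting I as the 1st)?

Visit I; enqueue E, B → queue [E, B]
Visit E; enqueue D, H, C → queue [B, D, H, C]
Visit B; enqueue J, A → queue [D, H, C, J, A]
Visit D → queue [H, C, J, A]
Visit H; enqueue N → queue [C, J, A, N]
Visit C; enqueue L, G, K → queue [J, A, N, L, G, K]
Visit J; enqueue M → queue [A, N, L, G, K, M]
Visit A → queue [N, L, G, K, M]
Visit N → queue [L, G, K, M]
Visit L; enqueue F → queue [G, K, M, F]
Visit G → queue [K, M, F]
Visit K → queue [M, F]
Visit M → queue [F]
Visit F → queue []

Visit order: I, E, B, D, H, C, J, A, N, L, G, K, M, F

M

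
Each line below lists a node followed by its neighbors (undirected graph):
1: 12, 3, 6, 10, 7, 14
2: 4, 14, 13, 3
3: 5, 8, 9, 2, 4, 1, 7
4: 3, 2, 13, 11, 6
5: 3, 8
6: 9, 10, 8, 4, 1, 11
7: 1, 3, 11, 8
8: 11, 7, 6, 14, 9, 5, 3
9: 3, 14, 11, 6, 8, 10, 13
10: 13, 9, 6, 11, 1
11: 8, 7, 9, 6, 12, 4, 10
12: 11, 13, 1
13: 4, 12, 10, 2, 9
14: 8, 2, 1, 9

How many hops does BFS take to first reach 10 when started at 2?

Level 0: 2
Level 1: 3, 4, 13, 14
Level 2: 1, 5, 6, 7, 8, 9, 10, 11, 12
10 first appears at level 2.

2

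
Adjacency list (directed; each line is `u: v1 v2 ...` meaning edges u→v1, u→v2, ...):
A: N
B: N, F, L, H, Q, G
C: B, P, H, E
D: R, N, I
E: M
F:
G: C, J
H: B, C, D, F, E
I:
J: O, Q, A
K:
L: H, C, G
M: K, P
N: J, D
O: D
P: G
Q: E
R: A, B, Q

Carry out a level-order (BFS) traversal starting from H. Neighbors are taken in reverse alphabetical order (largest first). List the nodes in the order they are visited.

H -> F -> E -> D -> C -> B -> M -> R -> N -> I -> P -> Q -> L -> G -> K -> A -> J -> O

Visit H; enqueue F, E, D, C, B → queue [F, E, D, C, B]
Visit F → queue [E, D, C, B]
Visit E; enqueue M → queue [D, C, B, M]
Visit D; enqueue R, N, I → queue [C, B, M, R, N, I]
Visit C; enqueue P → queue [B, M, R, N, I, P]
Visit B; enqueue Q, L, G → queue [M, R, N, I, P, Q, L, G]
Visit M; enqueue K → queue [R, N, I, P, Q, L, G, K]
Visit R; enqueue A → queue [N, I, P, Q, L, G, K, A]
Visit N; enqueue J → queue [I, P, Q, L, G, K, A, J]
Visit I → queue [P, Q, L, G, K, A, J]
Visit P → queue [Q, L, G, K, A, J]
Visit Q → queue [L, G, K, A, J]
Visit L → queue [G, K, A, J]
Visit G → queue [K, A, J]
Visit K → queue [A, J]
Visit A → queue [J]
Visit J; enqueue O → queue [O]
Visit O → queue []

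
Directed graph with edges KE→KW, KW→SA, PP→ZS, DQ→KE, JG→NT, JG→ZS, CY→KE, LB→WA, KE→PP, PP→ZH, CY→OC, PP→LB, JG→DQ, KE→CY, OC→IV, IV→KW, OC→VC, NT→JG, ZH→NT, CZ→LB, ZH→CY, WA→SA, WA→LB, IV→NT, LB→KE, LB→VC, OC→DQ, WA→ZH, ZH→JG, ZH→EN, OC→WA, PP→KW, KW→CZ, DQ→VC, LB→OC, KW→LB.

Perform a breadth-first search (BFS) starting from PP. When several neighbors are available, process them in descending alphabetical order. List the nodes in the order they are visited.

Visit PP; enqueue ZS, ZH, LB, KW → queue [ZS, ZH, LB, KW]
Visit ZS → queue [ZH, LB, KW]
Visit ZH; enqueue NT, JG, EN, CY → queue [LB, KW, NT, JG, EN, CY]
Visit LB; enqueue WA, VC, OC, KE → queue [KW, NT, JG, EN, CY, WA, VC, OC, KE]
Visit KW; enqueue SA, CZ → queue [NT, JG, EN, CY, WA, VC, OC, KE, SA, CZ]
Visit NT → queue [JG, EN, CY, WA, VC, OC, KE, SA, CZ]
Visit JG; enqueue DQ → queue [EN, CY, WA, VC, OC, KE, SA, CZ, DQ]
Visit EN → queue [CY, WA, VC, OC, KE, SA, CZ, DQ]
Visit CY → queue [WA, VC, OC, KE, SA, CZ, DQ]
Visit WA → queue [VC, OC, KE, SA, CZ, DQ]
Visit VC → queue [OC, KE, SA, CZ, DQ]
Visit OC; enqueue IV → queue [KE, SA, CZ, DQ, IV]
Visit KE → queue [SA, CZ, DQ, IV]
Visit SA → queue [CZ, DQ, IV]
Visit CZ → queue [DQ, IV]
Visit DQ → queue [IV]
Visit IV → queue []

PP, ZS, ZH, LB, KW, NT, JG, EN, CY, WA, VC, OC, KE, SA, CZ, DQ, IV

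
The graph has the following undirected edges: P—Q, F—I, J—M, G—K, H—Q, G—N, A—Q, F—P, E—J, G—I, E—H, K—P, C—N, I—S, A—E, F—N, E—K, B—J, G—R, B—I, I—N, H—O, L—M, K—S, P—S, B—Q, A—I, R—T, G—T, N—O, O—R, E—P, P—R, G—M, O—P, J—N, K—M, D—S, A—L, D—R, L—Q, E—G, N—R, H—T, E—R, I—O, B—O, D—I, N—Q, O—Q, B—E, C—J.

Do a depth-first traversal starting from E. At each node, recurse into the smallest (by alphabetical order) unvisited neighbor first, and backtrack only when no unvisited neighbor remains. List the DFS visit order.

E A I B J C N F P K G M L Q H O R D S T

Visit E
E → A
A → I
I → B
B → J
J → C
C → N
N → F
F → P
P → K
K → G
G → M
M → L
L → Q
Q → H
H → O
O → R
R → D
D → S
R → T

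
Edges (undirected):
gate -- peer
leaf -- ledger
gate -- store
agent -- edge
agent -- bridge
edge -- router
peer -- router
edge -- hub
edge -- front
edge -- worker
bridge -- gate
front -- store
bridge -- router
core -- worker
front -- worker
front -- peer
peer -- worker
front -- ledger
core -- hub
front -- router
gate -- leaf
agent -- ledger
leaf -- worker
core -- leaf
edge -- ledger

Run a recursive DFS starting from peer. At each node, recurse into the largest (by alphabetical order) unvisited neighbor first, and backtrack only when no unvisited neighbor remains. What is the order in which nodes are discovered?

Visit peer
peer → worker
worker → leaf
leaf → ledger
ledger → front
front → store
store → gate
gate → bridge
bridge → router
router → edge
edge → hub
hub → core
edge → agent

peer -> worker -> leaf -> ledger -> front -> store -> gate -> bridge -> router -> edge -> hub -> core -> agent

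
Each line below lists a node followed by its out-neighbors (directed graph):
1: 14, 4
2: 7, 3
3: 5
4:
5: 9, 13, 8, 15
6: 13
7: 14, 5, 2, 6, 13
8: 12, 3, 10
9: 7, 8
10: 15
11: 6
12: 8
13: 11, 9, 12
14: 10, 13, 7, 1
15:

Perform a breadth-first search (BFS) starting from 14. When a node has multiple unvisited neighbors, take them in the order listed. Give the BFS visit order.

Visit 14; enqueue 10, 13, 7, 1 → queue [10, 13, 7, 1]
Visit 10; enqueue 15 → queue [13, 7, 1, 15]
Visit 13; enqueue 11, 9, 12 → queue [7, 1, 15, 11, 9, 12]
Visit 7; enqueue 5, 2, 6 → queue [1, 15, 11, 9, 12, 5, 2, 6]
Visit 1; enqueue 4 → queue [15, 11, 9, 12, 5, 2, 6, 4]
Visit 15 → queue [11, 9, 12, 5, 2, 6, 4]
Visit 11 → queue [9, 12, 5, 2, 6, 4]
Visit 9; enqueue 8 → queue [12, 5, 2, 6, 4, 8]
Visit 12 → queue [5, 2, 6, 4, 8]
Visit 5 → queue [2, 6, 4, 8]
Visit 2; enqueue 3 → queue [6, 4, 8, 3]
Visit 6 → queue [4, 8, 3]
Visit 4 → queue [8, 3]
Visit 8 → queue [3]
Visit 3 → queue []

14 → 10 → 13 → 7 → 1 → 15 → 11 → 9 → 12 → 5 → 2 → 6 → 4 → 8 → 3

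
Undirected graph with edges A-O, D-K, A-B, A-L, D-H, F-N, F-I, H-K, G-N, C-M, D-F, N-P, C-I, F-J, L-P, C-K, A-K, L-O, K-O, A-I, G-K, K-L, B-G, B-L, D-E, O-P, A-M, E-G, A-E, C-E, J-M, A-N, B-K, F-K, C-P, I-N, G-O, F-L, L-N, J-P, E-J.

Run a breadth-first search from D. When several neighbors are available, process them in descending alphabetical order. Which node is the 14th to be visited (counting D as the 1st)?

Visit D; enqueue K, H, F, E → queue [K, H, F, E]
Visit K; enqueue O, L, G, C, B, A → queue [H, F, E, O, L, G, C, B, A]
Visit H → queue [F, E, O, L, G, C, B, A]
Visit F; enqueue N, J, I → queue [E, O, L, G, C, B, A, N, J, I]
Visit E → queue [O, L, G, C, B, A, N, J, I]
Visit O; enqueue P → queue [L, G, C, B, A, N, J, I, P]
Visit L → queue [G, C, B, A, N, J, I, P]
Visit G → queue [C, B, A, N, J, I, P]
Visit C; enqueue M → queue [B, A, N, J, I, P, M]
Visit B → queue [A, N, J, I, P, M]
Visit A → queue [N, J, I, P, M]
Visit N → queue [J, I, P, M]
Visit J → queue [I, P, M]
Visit I → queue [P, M]
Visit P → queue [M]
Visit M → queue []

Visit order: D, K, H, F, E, O, L, G, C, B, A, N, J, I, P, M

I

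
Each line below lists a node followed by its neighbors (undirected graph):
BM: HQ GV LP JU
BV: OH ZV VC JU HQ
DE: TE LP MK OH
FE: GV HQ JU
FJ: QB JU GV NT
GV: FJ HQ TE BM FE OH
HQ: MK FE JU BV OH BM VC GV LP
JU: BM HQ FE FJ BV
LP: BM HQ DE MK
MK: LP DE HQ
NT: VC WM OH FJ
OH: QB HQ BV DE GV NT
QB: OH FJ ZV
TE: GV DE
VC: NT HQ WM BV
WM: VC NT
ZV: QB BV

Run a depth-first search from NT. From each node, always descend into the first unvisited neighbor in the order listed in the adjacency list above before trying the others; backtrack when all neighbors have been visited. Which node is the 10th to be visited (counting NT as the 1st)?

OH

Visit NT
NT → VC
VC → HQ
HQ → MK
MK → LP
LP → BM
BM → GV
GV → FJ
FJ → QB
QB → OH
OH → BV
BV → ZV
BV → JU
JU → FE
OH → DE
DE → TE
VC → WM

Visit order: NT, VC, HQ, MK, LP, BM, GV, FJ, QB, OH, BV, ZV, JU, FE, DE, TE, WM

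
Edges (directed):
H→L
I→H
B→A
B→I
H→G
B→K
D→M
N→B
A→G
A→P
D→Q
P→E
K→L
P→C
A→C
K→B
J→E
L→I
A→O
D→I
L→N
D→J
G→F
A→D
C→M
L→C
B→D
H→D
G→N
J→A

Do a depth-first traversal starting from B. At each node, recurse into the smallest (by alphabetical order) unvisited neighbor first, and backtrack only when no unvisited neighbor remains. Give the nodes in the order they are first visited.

Visit B
B → A
A → C
C → M
A → D
D → I
I → H
H → G
G → F
G → N
H → L
D → J
J → E
D → Q
A → O
A → P
B → K

B A C M D I H G F N L J E Q O P K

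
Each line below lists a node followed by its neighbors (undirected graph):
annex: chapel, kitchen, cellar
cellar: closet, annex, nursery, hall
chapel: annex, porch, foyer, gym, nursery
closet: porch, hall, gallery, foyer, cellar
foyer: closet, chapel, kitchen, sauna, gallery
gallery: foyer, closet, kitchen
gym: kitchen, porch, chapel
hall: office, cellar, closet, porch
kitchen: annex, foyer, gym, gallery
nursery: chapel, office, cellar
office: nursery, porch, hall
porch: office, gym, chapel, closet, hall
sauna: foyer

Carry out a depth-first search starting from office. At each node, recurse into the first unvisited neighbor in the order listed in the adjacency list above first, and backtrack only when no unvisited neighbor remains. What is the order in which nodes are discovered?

office -> nursery -> chapel -> annex -> kitchen -> foyer -> closet -> porch -> gym -> hall -> cellar -> gallery -> sauna

Visit office
office → nursery
nursery → chapel
chapel → annex
annex → kitchen
kitchen → foyer
foyer → closet
closet → porch
porch → gym
porch → hall
hall → cellar
closet → gallery
foyer → sauna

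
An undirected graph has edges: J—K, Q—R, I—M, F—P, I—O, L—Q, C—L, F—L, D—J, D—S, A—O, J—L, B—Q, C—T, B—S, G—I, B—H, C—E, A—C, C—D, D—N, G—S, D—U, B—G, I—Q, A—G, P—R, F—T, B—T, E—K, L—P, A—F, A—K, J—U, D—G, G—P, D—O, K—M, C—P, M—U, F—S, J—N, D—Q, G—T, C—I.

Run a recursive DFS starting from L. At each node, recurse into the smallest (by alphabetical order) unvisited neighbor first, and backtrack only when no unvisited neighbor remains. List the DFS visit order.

Visit L
L → C
C → A
A → F
F → P
P → G
G → B
B → H
B → Q
Q → D
D → J
J → K
K → E
K → M
M → I
I → O
M → U
J → N
D → S
Q → R
B → T

L -> C -> A -> F -> P -> G -> B -> H -> Q -> D -> J -> K -> E -> M -> I -> O -> U -> N -> S -> R -> T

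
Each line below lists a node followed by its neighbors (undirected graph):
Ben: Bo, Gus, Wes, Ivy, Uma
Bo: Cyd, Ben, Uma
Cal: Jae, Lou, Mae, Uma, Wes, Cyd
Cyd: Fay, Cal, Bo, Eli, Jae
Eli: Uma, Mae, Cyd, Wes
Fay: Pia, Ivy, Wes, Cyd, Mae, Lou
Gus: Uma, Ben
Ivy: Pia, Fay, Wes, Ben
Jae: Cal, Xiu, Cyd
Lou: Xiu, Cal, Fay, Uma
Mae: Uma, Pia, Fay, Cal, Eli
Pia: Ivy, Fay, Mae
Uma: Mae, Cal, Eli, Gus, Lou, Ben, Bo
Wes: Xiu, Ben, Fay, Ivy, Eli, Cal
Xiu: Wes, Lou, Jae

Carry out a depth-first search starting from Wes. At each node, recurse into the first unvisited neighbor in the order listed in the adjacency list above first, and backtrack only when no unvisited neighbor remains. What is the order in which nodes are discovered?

Visit Wes
Wes → Xiu
Xiu → Lou
Lou → Cal
Cal → Jae
Jae → Cyd
Cyd → Fay
Fay → Pia
Pia → Ivy
Ivy → Ben
Ben → Bo
Bo → Uma
Uma → Mae
Mae → Eli
Uma → Gus

Wes, Xiu, Lou, Cal, Jae, Cyd, Fay, Pia, Ivy, Ben, Bo, Uma, Mae, Eli, Gus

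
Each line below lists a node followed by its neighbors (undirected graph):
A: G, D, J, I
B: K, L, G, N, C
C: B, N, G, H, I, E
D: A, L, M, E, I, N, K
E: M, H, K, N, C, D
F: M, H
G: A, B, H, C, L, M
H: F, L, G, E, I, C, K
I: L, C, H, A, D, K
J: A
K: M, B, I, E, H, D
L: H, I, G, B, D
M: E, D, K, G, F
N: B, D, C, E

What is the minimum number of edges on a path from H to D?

2

Level 0: H
Level 1: C, E, F, G, I, K, L
Level 2: A, B, D, M, N
Level 3: J
D first appears at level 2.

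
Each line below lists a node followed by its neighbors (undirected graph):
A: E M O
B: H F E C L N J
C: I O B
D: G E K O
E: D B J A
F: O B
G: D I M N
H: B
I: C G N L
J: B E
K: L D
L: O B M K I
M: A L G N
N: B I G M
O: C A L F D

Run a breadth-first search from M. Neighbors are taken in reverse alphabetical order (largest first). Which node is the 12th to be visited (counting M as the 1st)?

Visit M; enqueue N, L, G, A → queue [N, L, G, A]
Visit N; enqueue I, B → queue [L, G, A, I, B]
Visit L; enqueue O, K → queue [G, A, I, B, O, K]
Visit G; enqueue D → queue [A, I, B, O, K, D]
Visit A; enqueue E → queue [I, B, O, K, D, E]
Visit I; enqueue C → queue [B, O, K, D, E, C]
Visit B; enqueue J, H, F → queue [O, K, D, E, C, J, H, F]
Visit O → queue [K, D, E, C, J, H, F]
Visit K → queue [D, E, C, J, H, F]
Visit D → queue [E, C, J, H, F]
Visit E → queue [C, J, H, F]
Visit C → queue [J, H, F]
Visit J → queue [H, F]
Visit H → queue [F]
Visit F → queue []

Visit order: M, N, L, G, A, I, B, O, K, D, E, C, J, H, F

C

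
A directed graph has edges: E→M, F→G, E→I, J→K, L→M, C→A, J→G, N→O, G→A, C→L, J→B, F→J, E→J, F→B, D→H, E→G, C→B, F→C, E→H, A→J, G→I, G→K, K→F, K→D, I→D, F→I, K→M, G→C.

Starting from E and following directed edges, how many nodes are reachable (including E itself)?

13

BFS from E visits: E, M, J, I, H, G, K, B, D, C, A, F, L
Reachable nodes: 13 of 15 total.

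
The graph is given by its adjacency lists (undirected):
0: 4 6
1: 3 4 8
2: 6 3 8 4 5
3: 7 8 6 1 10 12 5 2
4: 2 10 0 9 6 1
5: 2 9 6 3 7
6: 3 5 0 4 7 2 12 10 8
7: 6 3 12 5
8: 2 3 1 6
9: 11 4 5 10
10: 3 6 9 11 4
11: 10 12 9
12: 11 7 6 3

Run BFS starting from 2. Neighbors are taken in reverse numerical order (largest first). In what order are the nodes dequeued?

Visit 2; enqueue 8, 6, 5, 4, 3 → queue [8, 6, 5, 4, 3]
Visit 8; enqueue 1 → queue [6, 5, 4, 3, 1]
Visit 6; enqueue 12, 10, 7, 0 → queue [5, 4, 3, 1, 12, 10, 7, 0]
Visit 5; enqueue 9 → queue [4, 3, 1, 12, 10, 7, 0, 9]
Visit 4 → queue [3, 1, 12, 10, 7, 0, 9]
Visit 3 → queue [1, 12, 10, 7, 0, 9]
Visit 1 → queue [12, 10, 7, 0, 9]
Visit 12; enqueue 11 → queue [10, 7, 0, 9, 11]
Visit 10 → queue [7, 0, 9, 11]
Visit 7 → queue [0, 9, 11]
Visit 0 → queue [9, 11]
Visit 9 → queue [11]
Visit 11 → queue []

2, 8, 6, 5, 4, 3, 1, 12, 10, 7, 0, 9, 11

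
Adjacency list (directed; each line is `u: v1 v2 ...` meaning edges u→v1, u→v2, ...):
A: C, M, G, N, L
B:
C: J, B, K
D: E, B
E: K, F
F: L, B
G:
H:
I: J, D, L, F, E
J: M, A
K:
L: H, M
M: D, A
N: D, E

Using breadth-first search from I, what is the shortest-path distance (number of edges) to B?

Level 0: I
Level 1: D, E, F, J, L
Level 2: A, B, H, K, M
Level 3: C, G, N
B first appears at level 2.

2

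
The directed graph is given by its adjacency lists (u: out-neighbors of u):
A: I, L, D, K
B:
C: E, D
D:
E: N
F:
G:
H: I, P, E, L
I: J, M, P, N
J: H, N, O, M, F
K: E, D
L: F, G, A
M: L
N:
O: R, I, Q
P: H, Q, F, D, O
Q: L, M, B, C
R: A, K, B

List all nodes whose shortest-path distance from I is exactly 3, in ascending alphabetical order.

A, B, C, E, G, R

Level 0: I
Level 1: J, M, N, P
Level 2: D, F, H, L, O, Q
Level 3: A, B, C, E, G, R
Level 4: K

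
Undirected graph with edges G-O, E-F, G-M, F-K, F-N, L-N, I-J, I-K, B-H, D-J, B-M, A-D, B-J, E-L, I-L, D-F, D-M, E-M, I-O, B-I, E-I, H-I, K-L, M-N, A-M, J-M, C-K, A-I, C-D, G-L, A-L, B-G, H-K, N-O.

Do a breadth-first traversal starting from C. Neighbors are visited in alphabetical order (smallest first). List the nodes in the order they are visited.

C -> D -> K -> A -> F -> J -> M -> H -> I -> L -> E -> N -> B -> G -> O

Visit C; enqueue D, K → queue [D, K]
Visit D; enqueue A, F, J, M → queue [K, A, F, J, M]
Visit K; enqueue H, I, L → queue [A, F, J, M, H, I, L]
Visit A → queue [F, J, M, H, I, L]
Visit F; enqueue E, N → queue [J, M, H, I, L, E, N]
Visit J; enqueue B → queue [M, H, I, L, E, N, B]
Visit M; enqueue G → queue [H, I, L, E, N, B, G]
Visit H → queue [I, L, E, N, B, G]
Visit I; enqueue O → queue [L, E, N, B, G, O]
Visit L → queue [E, N, B, G, O]
Visit E → queue [N, B, G, O]
Visit N → queue [B, G, O]
Visit B → queue [G, O]
Visit G → queue [O]
Visit O → queue []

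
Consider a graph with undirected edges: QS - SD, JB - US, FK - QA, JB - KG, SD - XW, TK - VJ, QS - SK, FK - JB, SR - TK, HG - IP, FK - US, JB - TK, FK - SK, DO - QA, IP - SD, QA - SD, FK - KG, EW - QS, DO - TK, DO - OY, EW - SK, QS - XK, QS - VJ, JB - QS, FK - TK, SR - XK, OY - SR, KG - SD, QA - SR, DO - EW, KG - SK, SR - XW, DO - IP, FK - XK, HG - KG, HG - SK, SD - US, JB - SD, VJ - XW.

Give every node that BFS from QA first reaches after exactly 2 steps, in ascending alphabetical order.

EW, IP, JB, KG, OY, QS, SK, TK, US, XK, XW

Level 0: QA
Level 1: DO, FK, SD, SR
Level 2: EW, IP, JB, KG, OY, QS, SK, TK, US, XK, XW
Level 3: HG, VJ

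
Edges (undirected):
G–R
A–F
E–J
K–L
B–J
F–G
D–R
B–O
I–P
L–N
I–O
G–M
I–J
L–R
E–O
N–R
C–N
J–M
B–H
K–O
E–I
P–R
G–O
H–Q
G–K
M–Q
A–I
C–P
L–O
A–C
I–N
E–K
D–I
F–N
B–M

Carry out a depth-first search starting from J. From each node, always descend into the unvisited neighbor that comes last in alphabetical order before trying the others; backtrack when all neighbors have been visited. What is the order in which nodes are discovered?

Visit J
J → M
M → Q
Q → H
H → B
B → O
O → L
L → R
R → P
P → I
I → N
N → F
F → G
G → K
K → E
F → A
A → C
I → D

J, M, Q, H, B, O, L, R, P, I, N, F, G, K, E, A, C, D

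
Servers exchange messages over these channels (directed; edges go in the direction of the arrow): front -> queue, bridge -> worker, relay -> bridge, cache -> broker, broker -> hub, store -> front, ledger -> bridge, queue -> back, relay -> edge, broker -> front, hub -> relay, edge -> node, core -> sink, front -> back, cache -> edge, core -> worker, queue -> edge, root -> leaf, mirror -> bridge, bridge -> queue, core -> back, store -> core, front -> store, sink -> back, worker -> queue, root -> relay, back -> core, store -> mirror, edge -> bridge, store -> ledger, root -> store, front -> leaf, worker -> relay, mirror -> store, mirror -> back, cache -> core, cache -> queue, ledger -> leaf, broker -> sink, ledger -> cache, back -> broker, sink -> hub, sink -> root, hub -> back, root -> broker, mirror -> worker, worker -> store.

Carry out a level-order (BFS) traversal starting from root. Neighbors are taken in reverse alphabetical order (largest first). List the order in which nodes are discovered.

Visit root; enqueue store, relay, leaf, broker → queue [store, relay, leaf, broker]
Visit store; enqueue mirror, ledger, front, core → queue [relay, leaf, broker, mirror, ledger, front, core]
Visit relay; enqueue edge, bridge → queue [leaf, broker, mirror, ledger, front, core, edge, bridge]
Visit leaf → queue [broker, mirror, ledger, front, core, edge, bridge]
Visit broker; enqueue sink, hub → queue [mirror, ledger, front, core, edge, bridge, sink, hub]
Visit mirror; enqueue worker, back → queue [ledger, front, core, edge, bridge, sink, hub, worker, back]
Visit ledger; enqueue cache → queue [front, core, edge, bridge, sink, hub, worker, back, cache]
Visit front; enqueue queue → queue [core, edge, bridge, sink, hub, worker, back, cache, queue]
Visit core → queue [edge, bridge, sink, hub, worker, back, cache, queue]
Visit edge; enqueue node → queue [bridge, sink, hub, worker, back, cache, queue, node]
Visit bridge → queue [sink, hub, worker, back, cache, queue, node]
Visit sink → queue [hub, worker, back, cache, queue, node]
Visit hub → queue [worker, back, cache, queue, node]
Visit worker → queue [back, cache, queue, node]
Visit back → queue [cache, queue, node]
Visit cache → queue [queue, node]
Visit queue → queue [node]
Visit node → queue []

root, store, relay, leaf, broker, mirror, ledger, front, core, edge, bridge, sink, hub, worker, back, cache, queue, node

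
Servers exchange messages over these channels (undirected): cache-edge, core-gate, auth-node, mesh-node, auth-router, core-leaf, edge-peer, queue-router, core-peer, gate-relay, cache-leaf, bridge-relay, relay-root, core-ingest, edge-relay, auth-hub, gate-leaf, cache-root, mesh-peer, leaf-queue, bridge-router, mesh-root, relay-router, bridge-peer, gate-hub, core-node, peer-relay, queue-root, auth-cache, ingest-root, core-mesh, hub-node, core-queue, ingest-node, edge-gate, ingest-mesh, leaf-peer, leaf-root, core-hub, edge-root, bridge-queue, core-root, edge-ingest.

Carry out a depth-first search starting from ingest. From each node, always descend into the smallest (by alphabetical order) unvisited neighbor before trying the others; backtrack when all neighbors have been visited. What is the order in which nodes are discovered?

Visit ingest
ingest → core
core → gate
gate → edge
edge → cache
cache → auth
auth → hub
hub → node
node → mesh
mesh → peer
peer → bridge
bridge → queue
queue → leaf
leaf → root
root → relay
relay → router

ingest core gate edge cache auth hub node mesh peer bridge queue leaf root relay router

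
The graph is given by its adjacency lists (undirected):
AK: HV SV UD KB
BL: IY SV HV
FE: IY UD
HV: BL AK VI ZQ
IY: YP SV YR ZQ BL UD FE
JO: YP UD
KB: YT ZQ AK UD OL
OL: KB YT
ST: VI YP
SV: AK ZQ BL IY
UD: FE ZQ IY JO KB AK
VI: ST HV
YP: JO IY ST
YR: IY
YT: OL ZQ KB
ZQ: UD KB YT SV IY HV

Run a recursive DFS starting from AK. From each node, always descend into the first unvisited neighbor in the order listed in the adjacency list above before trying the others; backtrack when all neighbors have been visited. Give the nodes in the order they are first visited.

AK, HV, BL, IY, YP, JO, UD, FE, ZQ, KB, YT, OL, SV, ST, VI, YR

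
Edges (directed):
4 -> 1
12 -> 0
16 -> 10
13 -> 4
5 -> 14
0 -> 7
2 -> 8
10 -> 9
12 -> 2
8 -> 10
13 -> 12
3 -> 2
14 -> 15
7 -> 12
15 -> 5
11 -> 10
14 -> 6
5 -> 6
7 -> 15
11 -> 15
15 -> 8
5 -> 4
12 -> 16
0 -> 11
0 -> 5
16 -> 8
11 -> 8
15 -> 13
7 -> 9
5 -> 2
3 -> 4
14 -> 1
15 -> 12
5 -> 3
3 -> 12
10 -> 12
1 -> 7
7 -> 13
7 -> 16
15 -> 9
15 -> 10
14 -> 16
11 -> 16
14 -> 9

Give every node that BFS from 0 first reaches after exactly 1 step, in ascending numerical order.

5, 7, 11

Level 0: 0
Level 1: 5, 7, 11
Level 2: 2, 3, 4, 6, 8, 9, 10, 12, 13, 14, 15, 16
Level 3: 1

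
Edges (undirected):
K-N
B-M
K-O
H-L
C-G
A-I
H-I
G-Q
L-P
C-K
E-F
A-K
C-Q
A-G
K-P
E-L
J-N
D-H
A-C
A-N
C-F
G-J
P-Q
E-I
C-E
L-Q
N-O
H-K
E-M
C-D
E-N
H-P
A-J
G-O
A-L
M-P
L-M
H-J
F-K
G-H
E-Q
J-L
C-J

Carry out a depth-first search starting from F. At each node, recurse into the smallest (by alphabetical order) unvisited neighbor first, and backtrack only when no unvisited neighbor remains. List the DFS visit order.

Visit F
F → C
C → A
A → G
G → H
H → D
H → I
I → E
E → L
L → J
J → N
N → K
K → O
K → P
P → M
M → B
P → Q

F -> C -> A -> G -> H -> D -> I -> E -> L -> J -> N -> K -> O -> P -> M -> B -> Q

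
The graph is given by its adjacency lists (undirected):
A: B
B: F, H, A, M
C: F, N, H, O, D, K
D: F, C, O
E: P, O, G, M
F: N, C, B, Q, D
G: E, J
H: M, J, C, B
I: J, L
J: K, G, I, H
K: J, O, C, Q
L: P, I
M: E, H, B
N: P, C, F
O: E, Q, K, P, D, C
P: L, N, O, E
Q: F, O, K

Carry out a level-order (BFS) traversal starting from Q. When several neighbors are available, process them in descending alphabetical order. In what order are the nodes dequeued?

Q, O, K, F, P, E, D, C, J, N, B, L, M, G, H, I, A

Visit Q; enqueue O, K, F → queue [O, K, F]
Visit O; enqueue P, E, D, C → queue [K, F, P, E, D, C]
Visit K; enqueue J → queue [F, P, E, D, C, J]
Visit F; enqueue N, B → queue [P, E, D, C, J, N, B]
Visit P; enqueue L → queue [E, D, C, J, N, B, L]
Visit E; enqueue M, G → queue [D, C, J, N, B, L, M, G]
Visit D → queue [C, J, N, B, L, M, G]
Visit C; enqueue H → queue [J, N, B, L, M, G, H]
Visit J; enqueue I → queue [N, B, L, M, G, H, I]
Visit N → queue [B, L, M, G, H, I]
Visit B; enqueue A → queue [L, M, G, H, I, A]
Visit L → queue [M, G, H, I, A]
Visit M → queue [G, H, I, A]
Visit G → queue [H, I, A]
Visit H → queue [I, A]
Visit I → queue [A]
Visit A → queue []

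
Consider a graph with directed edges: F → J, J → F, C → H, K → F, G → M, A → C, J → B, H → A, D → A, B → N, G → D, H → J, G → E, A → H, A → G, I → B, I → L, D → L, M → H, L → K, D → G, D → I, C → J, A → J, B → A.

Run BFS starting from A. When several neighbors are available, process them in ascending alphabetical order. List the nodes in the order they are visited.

Visit A; enqueue C, G, H, J → queue [C, G, H, J]
Visit C → queue [G, H, J]
Visit G; enqueue D, E, M → queue [H, J, D, E, M]
Visit H → queue [J, D, E, M]
Visit J; enqueue B, F → queue [D, E, M, B, F]
Visit D; enqueue I, L → queue [E, M, B, F, I, L]
Visit E → queue [M, B, F, I, L]
Visit M → queue [B, F, I, L]
Visit B; enqueue N → queue [F, I, L, N]
Visit F → queue [I, L, N]
Visit I → queue [L, N]
Visit L; enqueue K → queue [N, K]
Visit N → queue [K]
Visit K → queue []

A, C, G, H, J, D, E, M, B, F, I, L, N, K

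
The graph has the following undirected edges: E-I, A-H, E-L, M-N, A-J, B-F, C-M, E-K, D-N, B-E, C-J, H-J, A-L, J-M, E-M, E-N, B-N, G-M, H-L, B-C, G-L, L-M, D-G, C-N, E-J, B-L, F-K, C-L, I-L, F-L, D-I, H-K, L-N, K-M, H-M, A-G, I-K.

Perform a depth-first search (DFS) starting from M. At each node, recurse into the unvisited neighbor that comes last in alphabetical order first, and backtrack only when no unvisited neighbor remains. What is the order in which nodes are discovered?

M, N, L, I, K, H, J, E, B, F, C, A, G, D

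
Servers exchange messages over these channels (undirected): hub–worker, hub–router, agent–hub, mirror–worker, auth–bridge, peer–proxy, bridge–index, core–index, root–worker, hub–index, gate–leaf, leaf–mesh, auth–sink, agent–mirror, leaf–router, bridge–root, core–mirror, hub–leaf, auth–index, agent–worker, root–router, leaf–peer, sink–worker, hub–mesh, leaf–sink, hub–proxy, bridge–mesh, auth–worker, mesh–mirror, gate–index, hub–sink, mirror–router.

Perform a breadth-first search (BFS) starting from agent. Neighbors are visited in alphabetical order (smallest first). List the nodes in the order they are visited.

Visit agent; enqueue hub, mirror, worker → queue [hub, mirror, worker]
Visit hub; enqueue index, leaf, mesh, proxy, router, sink → queue [mirror, worker, index, leaf, mesh, proxy, router, sink]
Visit mirror; enqueue core → queue [worker, index, leaf, mesh, proxy, router, sink, core]
Visit worker; enqueue auth, root → queue [index, leaf, mesh, proxy, router, sink, core, auth, root]
Visit index; enqueue bridge, gate → queue [leaf, mesh, proxy, router, sink, core, auth, root, bridge, gate]
Visit leaf; enqueue peer → queue [mesh, proxy, router, sink, core, auth, root, bridge, gate, peer]
Visit mesh → queue [proxy, router, sink, core, auth, root, bridge, gate, peer]
Visit proxy → queue [router, sink, core, auth, root, bridge, gate, peer]
Visit router → queue [sink, core, auth, root, bridge, gate, peer]
Visit sink → queue [core, auth, root, bridge, gate, peer]
Visit core → queue [auth, root, bridge, gate, peer]
Visit auth → queue [root, bridge, gate, peer]
Visit root → queue [bridge, gate, peer]
Visit bridge → queue [gate, peer]
Visit gate → queue [peer]
Visit peer → queue []

agent, hub, mirror, worker, index, leaf, mesh, proxy, router, sink, core, auth, root, bridge, gate, peer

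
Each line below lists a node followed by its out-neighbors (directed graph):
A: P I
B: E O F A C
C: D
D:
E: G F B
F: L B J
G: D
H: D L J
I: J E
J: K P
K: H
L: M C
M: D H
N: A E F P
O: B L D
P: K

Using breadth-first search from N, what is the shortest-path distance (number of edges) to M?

3

Level 0: N
Level 1: A, E, F, P
Level 2: B, G, I, J, K, L
Level 3: C, D, H, M, O
M first appears at level 3.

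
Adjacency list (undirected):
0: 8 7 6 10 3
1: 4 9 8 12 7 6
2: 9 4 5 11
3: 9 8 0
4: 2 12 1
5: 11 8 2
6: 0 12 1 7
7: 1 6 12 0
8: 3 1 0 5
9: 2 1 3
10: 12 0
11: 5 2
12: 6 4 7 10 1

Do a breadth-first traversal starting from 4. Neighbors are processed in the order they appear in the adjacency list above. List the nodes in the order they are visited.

4 2 12 1 9 5 11 6 7 10 8 3 0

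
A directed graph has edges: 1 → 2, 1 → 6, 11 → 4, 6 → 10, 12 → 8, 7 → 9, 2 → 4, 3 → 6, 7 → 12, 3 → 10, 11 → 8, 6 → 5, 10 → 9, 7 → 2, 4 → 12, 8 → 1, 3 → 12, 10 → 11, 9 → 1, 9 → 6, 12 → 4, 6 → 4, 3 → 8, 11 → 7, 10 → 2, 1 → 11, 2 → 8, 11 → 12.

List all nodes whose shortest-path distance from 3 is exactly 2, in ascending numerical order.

Level 0: 3
Level 1: 6, 8, 10, 12
Level 2: 1, 2, 4, 5, 9, 11
Level 3: 7

1, 2, 4, 5, 9, 11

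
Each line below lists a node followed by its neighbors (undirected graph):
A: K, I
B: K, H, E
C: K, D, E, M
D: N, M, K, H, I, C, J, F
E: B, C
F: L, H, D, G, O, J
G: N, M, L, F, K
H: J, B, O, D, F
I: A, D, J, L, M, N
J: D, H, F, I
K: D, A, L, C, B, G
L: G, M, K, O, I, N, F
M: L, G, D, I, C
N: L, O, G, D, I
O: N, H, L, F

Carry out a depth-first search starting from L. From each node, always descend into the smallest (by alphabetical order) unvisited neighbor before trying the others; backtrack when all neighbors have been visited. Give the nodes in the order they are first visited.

L F D C E B H J I A K G M N O

Visit L
L → F
F → D
D → C
C → E
E → B
B → H
H → J
J → I
I → A
A → K
K → G
G → M
G → N
N → O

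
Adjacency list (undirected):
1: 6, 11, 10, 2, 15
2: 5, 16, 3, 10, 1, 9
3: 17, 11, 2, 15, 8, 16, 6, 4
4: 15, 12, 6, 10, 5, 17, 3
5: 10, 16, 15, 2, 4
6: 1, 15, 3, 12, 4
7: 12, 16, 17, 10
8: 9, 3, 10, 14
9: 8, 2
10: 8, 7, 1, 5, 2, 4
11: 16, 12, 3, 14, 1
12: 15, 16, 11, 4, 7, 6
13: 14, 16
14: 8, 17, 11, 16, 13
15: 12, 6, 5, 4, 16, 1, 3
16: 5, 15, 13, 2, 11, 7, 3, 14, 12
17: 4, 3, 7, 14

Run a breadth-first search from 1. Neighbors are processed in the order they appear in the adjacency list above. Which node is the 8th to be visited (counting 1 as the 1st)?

Visit 1; enqueue 6, 11, 10, 2, 15 → queue [6, 11, 10, 2, 15]
Visit 6; enqueue 3, 12, 4 → queue [11, 10, 2, 15, 3, 12, 4]
Visit 11; enqueue 16, 14 → queue [10, 2, 15, 3, 12, 4, 16, 14]
Visit 10; enqueue 8, 7, 5 → queue [2, 15, 3, 12, 4, 16, 14, 8, 7, 5]
Visit 2; enqueue 9 → queue [15, 3, 12, 4, 16, 14, 8, 7, 5, 9]
Visit 15 → queue [3, 12, 4, 16, 14, 8, 7, 5, 9]
Visit 3; enqueue 17 → queue [12, 4, 16, 14, 8, 7, 5, 9, 17]
Visit 12 → queue [4, 16, 14, 8, 7, 5, 9, 17]
Visit 4 → queue [16, 14, 8, 7, 5, 9, 17]
Visit 16; enqueue 13 → queue [14, 8, 7, 5, 9, 17, 13]
Visit 14 → queue [8, 7, 5, 9, 17, 13]
Visit 8 → queue [7, 5, 9, 17, 13]
Visit 7 → queue [5, 9, 17, 13]
Visit 5 → queue [9, 17, 13]
Visit 9 → queue [17, 13]
Visit 17 → queue [13]
Visit 13 → queue []

Visit order: 1, 6, 11, 10, 2, 15, 3, 12, 4, 16, 14, 8, 7, 5, 9, 17, 13

12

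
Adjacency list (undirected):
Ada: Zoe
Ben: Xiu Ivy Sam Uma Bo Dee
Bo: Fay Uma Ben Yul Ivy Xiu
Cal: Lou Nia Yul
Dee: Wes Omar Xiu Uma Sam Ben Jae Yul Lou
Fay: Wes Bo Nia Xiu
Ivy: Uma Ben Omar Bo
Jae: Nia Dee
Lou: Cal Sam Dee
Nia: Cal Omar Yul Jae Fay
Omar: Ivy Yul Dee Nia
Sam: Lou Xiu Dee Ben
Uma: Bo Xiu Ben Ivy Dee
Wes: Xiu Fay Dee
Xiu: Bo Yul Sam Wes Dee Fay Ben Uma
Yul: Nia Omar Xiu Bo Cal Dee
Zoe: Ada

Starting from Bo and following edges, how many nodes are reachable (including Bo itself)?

BFS from Bo visits: Bo, Ben, Fay, Ivy, Uma, Xiu, Yul, Dee, Sam, Nia, Wes, Omar, Cal, Jae, Lou
Reachable nodes: 15 of 17 total.

15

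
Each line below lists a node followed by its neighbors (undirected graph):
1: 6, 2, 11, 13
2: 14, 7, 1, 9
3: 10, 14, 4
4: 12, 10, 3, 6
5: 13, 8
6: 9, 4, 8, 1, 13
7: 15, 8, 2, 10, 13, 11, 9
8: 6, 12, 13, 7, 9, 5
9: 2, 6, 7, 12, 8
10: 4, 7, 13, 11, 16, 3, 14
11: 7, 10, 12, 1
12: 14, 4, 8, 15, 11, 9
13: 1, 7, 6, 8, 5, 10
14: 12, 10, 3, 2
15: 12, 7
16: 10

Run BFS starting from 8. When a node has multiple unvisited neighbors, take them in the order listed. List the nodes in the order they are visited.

8 → 6 → 12 → 13 → 7 → 9 → 5 → 4 → 1 → 14 → 15 → 11 → 10 → 2 → 3 → 16

Visit 8; enqueue 6, 12, 13, 7, 9, 5 → queue [6, 12, 13, 7, 9, 5]
Visit 6; enqueue 4, 1 → queue [12, 13, 7, 9, 5, 4, 1]
Visit 12; enqueue 14, 15, 11 → queue [13, 7, 9, 5, 4, 1, 14, 15, 11]
Visit 13; enqueue 10 → queue [7, 9, 5, 4, 1, 14, 15, 11, 10]
Visit 7; enqueue 2 → queue [9, 5, 4, 1, 14, 15, 11, 10, 2]
Visit 9 → queue [5, 4, 1, 14, 15, 11, 10, 2]
Visit 5 → queue [4, 1, 14, 15, 11, 10, 2]
Visit 4; enqueue 3 → queue [1, 14, 15, 11, 10, 2, 3]
Visit 1 → queue [14, 15, 11, 10, 2, 3]
Visit 14 → queue [15, 11, 10, 2, 3]
Visit 15 → queue [11, 10, 2, 3]
Visit 11 → queue [10, 2, 3]
Visit 10; enqueue 16 → queue [2, 3, 16]
Visit 2 → queue [3, 16]
Visit 3 → queue [16]
Visit 16 → queue []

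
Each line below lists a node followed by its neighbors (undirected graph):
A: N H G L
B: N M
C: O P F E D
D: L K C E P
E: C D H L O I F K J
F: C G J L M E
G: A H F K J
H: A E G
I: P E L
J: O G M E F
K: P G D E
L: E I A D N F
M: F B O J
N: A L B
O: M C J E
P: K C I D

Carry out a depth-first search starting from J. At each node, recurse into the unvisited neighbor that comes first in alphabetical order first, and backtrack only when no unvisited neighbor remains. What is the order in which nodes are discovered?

Visit J
J → E
E → C
C → D
D → K
K → G
G → A
A → H
A → L
L → F
F → M
M → B
B → N
M → O
L → I
I → P

J -> E -> C -> D -> K -> G -> A -> H -> L -> F -> M -> B -> N -> O -> I -> P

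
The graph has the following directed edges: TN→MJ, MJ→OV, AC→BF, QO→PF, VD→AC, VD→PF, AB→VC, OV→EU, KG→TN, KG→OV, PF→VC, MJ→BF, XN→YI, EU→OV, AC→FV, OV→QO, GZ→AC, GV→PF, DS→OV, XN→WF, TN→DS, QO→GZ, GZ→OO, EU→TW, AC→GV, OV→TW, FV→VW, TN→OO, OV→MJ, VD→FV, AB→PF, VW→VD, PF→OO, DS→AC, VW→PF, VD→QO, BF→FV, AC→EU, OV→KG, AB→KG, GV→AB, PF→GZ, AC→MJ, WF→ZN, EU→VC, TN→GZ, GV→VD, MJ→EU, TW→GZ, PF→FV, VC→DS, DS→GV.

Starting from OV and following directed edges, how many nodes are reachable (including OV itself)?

19

BFS from OV visits: OV, EU, KG, MJ, QO, TW, VC, TN, BF, GZ, PF, DS, OO, FV, AC, GV, VW, AB, VD
Reachable nodes: 19 of 23 total.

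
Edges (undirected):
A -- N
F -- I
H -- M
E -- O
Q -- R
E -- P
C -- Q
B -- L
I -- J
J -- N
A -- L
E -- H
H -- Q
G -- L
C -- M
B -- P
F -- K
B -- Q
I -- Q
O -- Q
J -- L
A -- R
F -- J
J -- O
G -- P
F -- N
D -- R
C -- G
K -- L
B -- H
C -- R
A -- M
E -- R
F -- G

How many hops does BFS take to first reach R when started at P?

2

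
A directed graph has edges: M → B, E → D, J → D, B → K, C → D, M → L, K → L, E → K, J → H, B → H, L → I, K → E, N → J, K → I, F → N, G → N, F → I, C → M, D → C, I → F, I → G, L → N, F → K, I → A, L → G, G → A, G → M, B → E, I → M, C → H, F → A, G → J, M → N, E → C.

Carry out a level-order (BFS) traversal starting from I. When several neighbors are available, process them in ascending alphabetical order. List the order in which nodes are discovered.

Visit I; enqueue A, F, G, M → queue [A, F, G, M]
Visit A → queue [F, G, M]
Visit F; enqueue K, N → queue [G, M, K, N]
Visit G; enqueue J → queue [M, K, N, J]
Visit M; enqueue B, L → queue [K, N, J, B, L]
Visit K; enqueue E → queue [N, J, B, L, E]
Visit N → queue [J, B, L, E]
Visit J; enqueue D, H → queue [B, L, E, D, H]
Visit B → queue [L, E, D, H]
Visit L → queue [E, D, H]
Visit E; enqueue C → queue [D, H, C]
Visit D → queue [H, C]
Visit H → queue [C]
Visit C → queue []

I -> A -> F -> G -> M -> K -> N -> J -> B -> L -> E -> D -> H -> C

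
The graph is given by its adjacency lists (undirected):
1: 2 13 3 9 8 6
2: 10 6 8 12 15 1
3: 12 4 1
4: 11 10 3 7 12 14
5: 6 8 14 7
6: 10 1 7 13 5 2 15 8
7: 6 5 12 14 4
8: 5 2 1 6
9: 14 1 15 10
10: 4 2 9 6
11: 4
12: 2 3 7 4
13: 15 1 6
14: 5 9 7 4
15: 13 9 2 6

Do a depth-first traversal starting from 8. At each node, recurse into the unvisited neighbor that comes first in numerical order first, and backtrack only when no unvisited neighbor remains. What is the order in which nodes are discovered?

Visit 8
8 → 1
1 → 2
2 → 6
6 → 5
5 → 7
7 → 4
4 → 3
3 → 12
4 → 10
10 → 9
9 → 14
9 → 15
15 → 13
4 → 11

8 -> 1 -> 2 -> 6 -> 5 -> 7 -> 4 -> 3 -> 12 -> 10 -> 9 -> 14 -> 15 -> 13 -> 11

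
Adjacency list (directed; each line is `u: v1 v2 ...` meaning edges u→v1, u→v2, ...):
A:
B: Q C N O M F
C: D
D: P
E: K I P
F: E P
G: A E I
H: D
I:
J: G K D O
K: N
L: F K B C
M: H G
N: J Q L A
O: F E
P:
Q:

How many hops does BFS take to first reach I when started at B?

3

Level 0: B
Level 1: C, F, M, N, O, Q
Level 2: A, D, E, G, H, J, L, P
Level 3: I, K
I first appears at level 3.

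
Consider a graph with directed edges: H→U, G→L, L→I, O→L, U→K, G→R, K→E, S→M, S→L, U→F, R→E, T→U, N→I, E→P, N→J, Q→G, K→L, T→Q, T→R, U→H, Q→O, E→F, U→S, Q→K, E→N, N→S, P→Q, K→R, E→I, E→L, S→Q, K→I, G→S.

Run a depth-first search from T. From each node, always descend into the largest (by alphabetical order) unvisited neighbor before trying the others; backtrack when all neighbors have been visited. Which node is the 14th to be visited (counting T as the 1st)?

Visit T
T → U
U → S
S → Q
Q → O
O → L
L → I
Q → K
K → R
R → E
E → P
E → N
N → J
E → F
Q → G
S → M
U → H

Visit order: T, U, S, Q, O, L, I, K, R, E, P, N, J, F, G, M, H

F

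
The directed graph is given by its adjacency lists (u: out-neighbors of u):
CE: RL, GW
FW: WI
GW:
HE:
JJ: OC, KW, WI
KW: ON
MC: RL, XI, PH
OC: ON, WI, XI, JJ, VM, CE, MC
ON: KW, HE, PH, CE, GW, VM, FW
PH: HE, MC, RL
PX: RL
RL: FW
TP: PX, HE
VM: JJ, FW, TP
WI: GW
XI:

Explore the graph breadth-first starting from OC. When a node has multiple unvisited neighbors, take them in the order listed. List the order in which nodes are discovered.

OC, ON, WI, XI, JJ, VM, CE, MC, KW, HE, PH, GW, FW, TP, RL, PX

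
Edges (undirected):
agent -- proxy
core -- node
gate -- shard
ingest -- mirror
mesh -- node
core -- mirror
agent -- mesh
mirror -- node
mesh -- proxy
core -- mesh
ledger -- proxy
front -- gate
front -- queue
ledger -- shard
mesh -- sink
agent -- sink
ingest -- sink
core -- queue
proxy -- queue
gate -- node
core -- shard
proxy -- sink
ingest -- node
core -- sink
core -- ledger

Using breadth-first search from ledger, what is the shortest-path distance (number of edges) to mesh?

2

Level 0: ledger
Level 1: core, proxy, shard
Level 2: agent, gate, mesh, mirror, node, queue, sink
Level 3: front, ingest
mesh first appears at level 2.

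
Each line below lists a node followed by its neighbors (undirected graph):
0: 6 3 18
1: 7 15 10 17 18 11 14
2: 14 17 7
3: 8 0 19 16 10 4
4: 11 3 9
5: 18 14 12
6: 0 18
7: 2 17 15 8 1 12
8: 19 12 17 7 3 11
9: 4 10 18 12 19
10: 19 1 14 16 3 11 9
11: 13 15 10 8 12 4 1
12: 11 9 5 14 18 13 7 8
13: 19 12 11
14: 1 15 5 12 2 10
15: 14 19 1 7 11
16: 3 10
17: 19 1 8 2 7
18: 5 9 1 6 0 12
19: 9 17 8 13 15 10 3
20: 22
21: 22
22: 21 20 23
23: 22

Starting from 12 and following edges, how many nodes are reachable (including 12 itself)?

20

BFS from 12 visits: 12, 5, 7, 8, 9, 11, 13, 14, 18, 1, 2, 15, 17, 3, 19, 4, 10, 0, 6, 16
Reachable nodes: 20 of 24 total.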